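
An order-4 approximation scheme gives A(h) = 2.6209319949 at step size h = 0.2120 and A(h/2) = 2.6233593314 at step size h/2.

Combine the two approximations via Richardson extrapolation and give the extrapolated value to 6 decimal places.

2.623521

Method order is 4; weight 2^4 = 16.
16 × 2.6233593314 = 41.9737493024; 41.9737493024 − 2.6209319949 = 39.3528173075
R = 39.3528173075/15 = 2.6235211538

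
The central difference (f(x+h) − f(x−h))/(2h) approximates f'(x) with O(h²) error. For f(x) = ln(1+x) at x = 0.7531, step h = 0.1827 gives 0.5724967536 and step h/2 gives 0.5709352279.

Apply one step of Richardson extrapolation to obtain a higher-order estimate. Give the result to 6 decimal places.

With r = 2 the leading error scales as h^2, so the weight is 2^2 = 4.
A(h/2) − A(h) = 0.5709352279 − 0.5724967536 = -0.0015615257
Correction (A(h/2) − A(h))/(4 − 1) = (-0.0015615257)/3 = -0.0005205086
R = A(h/2) + (A(h/2) − A(h))/3 = 0.5709352279 − 0.0005205086 = 0.5704147193
Shift from A(h/2): −0.0005205086.

0.570415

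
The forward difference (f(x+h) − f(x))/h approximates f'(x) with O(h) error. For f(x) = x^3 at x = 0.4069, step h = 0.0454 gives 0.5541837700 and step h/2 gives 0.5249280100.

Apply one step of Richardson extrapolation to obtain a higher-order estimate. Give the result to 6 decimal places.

0.495672

Error is O(h^1); halving h shrinks it by 2^1 = 2.
Top: 2(0.5249280100) − (0.5541837700) = 0.4956722500
Divide by 2^1 − 1 = 1.
Result: 0.4956722500
Shift from A(h/2): −0.0292557600.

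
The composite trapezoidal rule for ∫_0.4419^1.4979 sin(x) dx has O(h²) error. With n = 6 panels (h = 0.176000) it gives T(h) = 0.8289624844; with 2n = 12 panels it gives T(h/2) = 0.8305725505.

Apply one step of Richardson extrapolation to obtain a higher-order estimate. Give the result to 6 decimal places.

0.831109

Leading term ∝ h^2; use weight 4 = 2^2.
4 × 0.8305725505 − 0.8289624844 = 2.4933277176
Divide by 2^2 − 1 = 3.
Extrapolated: 2.4933277176 / 3 = 0.8311092392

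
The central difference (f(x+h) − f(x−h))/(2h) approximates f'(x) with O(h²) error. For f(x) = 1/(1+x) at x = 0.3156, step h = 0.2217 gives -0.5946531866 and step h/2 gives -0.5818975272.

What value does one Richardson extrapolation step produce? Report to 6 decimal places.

-0.577646

Error is O(h^2); halving h shrinks it by 2^2 = 4.
2^2 × A(h/2) = -2.3275901088; minus A(h) gives -1.7329369222.
(-1.7329369222) ÷ 3 = -0.5776456407
Shift from A(h/2): +0.0042518865.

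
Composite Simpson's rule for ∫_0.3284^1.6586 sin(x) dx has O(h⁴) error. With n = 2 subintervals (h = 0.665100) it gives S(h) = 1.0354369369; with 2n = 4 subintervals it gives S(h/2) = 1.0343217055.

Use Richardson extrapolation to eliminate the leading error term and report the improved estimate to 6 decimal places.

1.034247

Error is O(h^4); halving h shrinks it by 2^4 = 16.
2^4·A(h/2) = 16.5491472880; minus A(h) gives 15.5137103511.
Divide by 2^4 − 1 = 15.
R = 15.5137103511/15 = 1.0342473567
Shift from A(h/2): −0.0000743488.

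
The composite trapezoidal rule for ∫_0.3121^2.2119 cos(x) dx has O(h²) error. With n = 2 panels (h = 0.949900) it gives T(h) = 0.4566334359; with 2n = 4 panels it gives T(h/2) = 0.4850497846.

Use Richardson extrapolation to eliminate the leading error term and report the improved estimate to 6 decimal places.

0.494522

Method order is 2; weight 2^2 = 4.
Difference of the inputs: 0.4850497846 − 0.4566334359 = 0.0284163487
Correction (A(h/2) − A(h))/(4 − 1) = 0.0284163487/3 = 0.0094721162
R = 0.4850497846 + 0.0094721162 = 0.4945219008
Gap between inputs: 2.842e-02; correction applied: +0.0094721162.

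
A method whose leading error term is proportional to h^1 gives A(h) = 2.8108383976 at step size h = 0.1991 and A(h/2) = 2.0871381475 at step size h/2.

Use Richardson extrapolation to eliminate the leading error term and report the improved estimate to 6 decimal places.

Leading term ∝ h^1; use weight 2 = 2^1.
Weighted: 4.1742762950 − 2.8108383976 = 1.3634378974
R = 1.3634378974/1 = 1.3634378974

1.363438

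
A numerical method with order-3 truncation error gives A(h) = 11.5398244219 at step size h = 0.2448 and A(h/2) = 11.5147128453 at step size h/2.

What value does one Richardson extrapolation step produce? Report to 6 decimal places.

11.511125

r = 3: numerator weight 8, denominator 7.
Weighted: 92.1177027624 − 11.5398244219 = 80.5778783405
Extrapolated: 80.5778783405 / 7 = 11.5111254772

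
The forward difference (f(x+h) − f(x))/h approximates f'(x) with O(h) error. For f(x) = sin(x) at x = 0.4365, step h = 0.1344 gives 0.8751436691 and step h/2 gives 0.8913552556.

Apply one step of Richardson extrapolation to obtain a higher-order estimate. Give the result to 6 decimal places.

0.907567

With r = 1 the leading error scales as h^1, so the weight is 2^1 = 2.
Difference of the inputs: 0.8913552556 − 0.8751436691 = 0.0162115865
Correction (A(h/2) − A(h))/(2 − 1) = 0.0162115865/1 = 0.0162115865
R = A(h/2) + (A(h/2) − A(h))/1 = 0.8913552556 + 0.0162115865 = 0.9075668421
Gap between inputs: 1.621e-02; correction applied: +0.0162115865.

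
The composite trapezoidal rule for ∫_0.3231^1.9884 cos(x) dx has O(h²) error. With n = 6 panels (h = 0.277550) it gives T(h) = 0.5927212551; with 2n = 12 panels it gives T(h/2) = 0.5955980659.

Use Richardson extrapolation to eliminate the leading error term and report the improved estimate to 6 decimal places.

r = 2: numerator weight 4, denominator 3.
2^2*A(h/2) = 2.3823922636; minus A(h) gives 1.7896710085.
(4*0.5955980659 − 0.5927212551)/(4 − 1) = 0.5965570028
Gap between inputs: 2.877e-03; correction applied: +0.0009589369.

0.596557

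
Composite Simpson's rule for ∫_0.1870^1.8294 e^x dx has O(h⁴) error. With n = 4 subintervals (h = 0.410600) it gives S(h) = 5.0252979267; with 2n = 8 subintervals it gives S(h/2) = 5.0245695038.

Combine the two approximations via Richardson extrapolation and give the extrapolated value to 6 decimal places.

5.024521

Leading term ∝ h^4; use weight 16 = 2^4.
2^4 × A(h/2) = 80.3931120608; minus A(h) gives 75.3678141341.
Divide by 2^4 − 1 = 15.
Result: 5.0245209423
Shift from A(h/2): −0.0000485615.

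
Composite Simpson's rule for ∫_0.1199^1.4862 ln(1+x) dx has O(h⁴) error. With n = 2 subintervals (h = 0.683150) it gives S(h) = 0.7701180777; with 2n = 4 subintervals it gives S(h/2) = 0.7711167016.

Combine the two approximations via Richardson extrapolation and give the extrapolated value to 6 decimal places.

0.771183

Error is O(h^4); halving h shrinks it by 2^4 = 16.
16·0.7711167016 = 12.3378672256; 12.3378672256 − 0.7701180777 = 11.5677491479
Denominator 16 − 1 = 15.
R = 11.5677491479/15 = 0.7711832765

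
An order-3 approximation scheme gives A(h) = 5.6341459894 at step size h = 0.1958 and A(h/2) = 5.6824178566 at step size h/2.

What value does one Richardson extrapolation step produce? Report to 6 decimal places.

The method has order 3: 2^3 = 8.
Top: 8(5.6824178566) − (5.6341459894) = 39.8251968634
Denominator 8 − 1 = 7.
(8 × 5.6824178566 − 5.6341459894)/(8 − 1) = 5.6893138376

5.689314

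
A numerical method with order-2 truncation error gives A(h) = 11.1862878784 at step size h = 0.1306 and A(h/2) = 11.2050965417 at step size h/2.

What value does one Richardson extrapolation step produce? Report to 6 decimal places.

r = 2: numerator weight 4, denominator 3.
4 × 11.2050965417 = 44.8203861668; 44.8203861668 − 11.1862878784 = 33.6340982884
Denominator 4 − 1 = 3.
Result: 11.2113660961

11.211366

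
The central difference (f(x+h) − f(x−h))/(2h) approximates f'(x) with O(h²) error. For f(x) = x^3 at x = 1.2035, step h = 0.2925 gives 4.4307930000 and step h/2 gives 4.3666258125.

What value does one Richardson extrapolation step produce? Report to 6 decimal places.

With r = 2 the leading error scales as h^2, so the weight is 2^2 = 4.
A(h/2) − A(h) = 4.3666258125 − 4.4307930000 = -0.0641671875
Divide by 2^2 − 1 = 3: (-0.0641671875)/3 = -0.0213890625
R = A(h/2) + (A(h/2) − A(h))/3 = 4.3666258125 − 0.0213890625 = 4.3452367500

4.345237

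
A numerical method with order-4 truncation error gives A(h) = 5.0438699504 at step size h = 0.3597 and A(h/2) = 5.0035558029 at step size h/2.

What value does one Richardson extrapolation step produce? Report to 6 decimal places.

5.000868

Method order is 4; weight 2^4 = 16.
16×5.0035558029 = 80.0568928464; subtract 5.0438699504 → 75.0130228960
Divide by 2^4 − 1 = 15.
Extrapolated: 75.0130228960 / 15 = 5.0008681931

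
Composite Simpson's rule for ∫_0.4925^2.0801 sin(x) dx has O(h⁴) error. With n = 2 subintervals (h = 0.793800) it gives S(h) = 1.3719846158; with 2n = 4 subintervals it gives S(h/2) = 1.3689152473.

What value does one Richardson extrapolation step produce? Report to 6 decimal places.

r = 4, so 2^r = 16.
Top: 16(1.3689152473) − (1.3719846158) = 20.5306593410
R = 20.5306593410/15 = 1.3687106227

1.368711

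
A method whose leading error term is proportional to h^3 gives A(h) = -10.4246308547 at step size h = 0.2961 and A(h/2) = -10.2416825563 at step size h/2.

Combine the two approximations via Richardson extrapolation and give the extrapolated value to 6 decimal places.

-10.215547

Error is O(h^3); halving h shrinks it by 2^3 = 8.
8·(-10.2416825563) − (-10.4246308547) = -71.5088295957
Divide by 2^3 − 1 = 7.
(8·(-10.2416825563) − (-10.4246308547))/(8 − 1) = -10.2155470851
Shift from A(h/2): +0.0261354712.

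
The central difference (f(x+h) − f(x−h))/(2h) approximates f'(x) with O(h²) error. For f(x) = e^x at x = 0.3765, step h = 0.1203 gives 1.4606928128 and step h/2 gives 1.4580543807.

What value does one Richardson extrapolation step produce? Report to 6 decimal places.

r = 2, so 2^r = 4.
Top: 4(1.4580543807) − (1.4606928128) = 4.3715247100
Denominator 4 − 1 = 3.
Result: 1.4571749033
Correction |R − A(h/2)| = 8.795e-04; gap |A(h/2) − A(h)| = 2.638e-03.

1.457175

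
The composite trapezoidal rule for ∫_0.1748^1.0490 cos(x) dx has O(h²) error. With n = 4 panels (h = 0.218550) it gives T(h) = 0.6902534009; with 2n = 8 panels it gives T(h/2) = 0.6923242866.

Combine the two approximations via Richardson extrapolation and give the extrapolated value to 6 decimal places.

0.693015

Order 2 gives 2^r = 4 and 2^r − 1 = 3.
Weighted: 2.7692971464 − 0.6902534009 = 2.0790437455
Extrapolated: 2.0790437455 / 3 = 0.6930145818
Shift from A(h/2): +0.0006902952.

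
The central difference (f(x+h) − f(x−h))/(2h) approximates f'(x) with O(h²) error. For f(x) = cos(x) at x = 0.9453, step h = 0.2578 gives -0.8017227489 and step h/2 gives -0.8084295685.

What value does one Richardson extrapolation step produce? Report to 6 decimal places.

-0.810665

Order 2 gives 2^r = 4 and 2^r − 1 = 3.
Top: 4(-0.8084295685) − (-0.8017227489) = -2.4319955251
Denominator 4 − 1 = 3.
So the Richardson estimate is -0.8106651750.
Shift from A(h/2): −0.0022356065.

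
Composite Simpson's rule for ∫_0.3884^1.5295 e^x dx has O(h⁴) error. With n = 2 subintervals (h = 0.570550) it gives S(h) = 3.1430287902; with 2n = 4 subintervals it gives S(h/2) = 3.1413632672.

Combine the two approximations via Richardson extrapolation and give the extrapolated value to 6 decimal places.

Error is O(h^4); halving h shrinks it by 2^4 = 16.
Difference of the inputs: 3.1413632672 − 3.1430287902 = -0.0016655230
Divide by 2^4 − 1 = 15: (-0.0016655230)/15 = -0.0001110349
R = A(h/2) + (A(h/2) − A(h))/15 = 3.1413632672 − 0.0001110349 = 3.1412522323
Correction |R − A(h/2)| = 1.110e-04; gap |A(h/2) − A(h)| = 1.666e-03.

3.141252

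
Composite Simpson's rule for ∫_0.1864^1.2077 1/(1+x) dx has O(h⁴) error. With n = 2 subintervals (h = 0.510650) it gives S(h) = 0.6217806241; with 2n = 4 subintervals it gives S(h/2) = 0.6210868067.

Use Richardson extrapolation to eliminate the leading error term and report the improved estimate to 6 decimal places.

Leading term ∝ h^4; use weight 16 = 2^4.
A(h/2) − A(h) = 0.6210868067 − 0.6217806241 = -0.0006938174
Divide by 2^4 − 1 = 15: (-0.0006938174)/15 = -0.0000462545
R = 0.6210868067 − 0.0000462545 = 0.6210405522

0.621041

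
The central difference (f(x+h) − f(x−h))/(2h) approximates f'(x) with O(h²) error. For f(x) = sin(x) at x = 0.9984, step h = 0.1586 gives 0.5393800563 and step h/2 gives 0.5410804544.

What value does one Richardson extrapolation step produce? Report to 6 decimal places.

Order 2 gives 2^r = 4 and 2^r − 1 = 3.
Weighted: 2.1643218176 − 0.5393800563 = 1.6249417613
(4·0.5410804544 − 0.5393800563)/(4 − 1) = 0.5416472538

0.541647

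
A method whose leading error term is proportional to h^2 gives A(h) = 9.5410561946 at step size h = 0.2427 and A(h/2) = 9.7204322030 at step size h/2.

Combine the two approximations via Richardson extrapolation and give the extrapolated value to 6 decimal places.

9.780224

Order 2 gives 2^r = 4 and 2^r − 1 = 3.
Numerator 4 × A(h/2) − A(h) = 4 × 9.7204322030 − 9.5410561946 = 29.3406726174
Extrapolated: 29.3406726174 / 3 = 9.7802242058
Gap between inputs: 1.794e-01; correction applied: +0.0597920028.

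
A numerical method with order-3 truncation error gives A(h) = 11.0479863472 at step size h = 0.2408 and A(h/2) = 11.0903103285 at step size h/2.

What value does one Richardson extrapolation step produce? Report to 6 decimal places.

With r = 3 the leading error scales as h^3, so the weight is 2^3 = 8.
8×11.0903103285 = 88.7224826280; 88.7224826280 − 11.0479863472 = 77.6744962808
Extrapolated: 77.6744962808 / 7 = 11.0963566115

11.096357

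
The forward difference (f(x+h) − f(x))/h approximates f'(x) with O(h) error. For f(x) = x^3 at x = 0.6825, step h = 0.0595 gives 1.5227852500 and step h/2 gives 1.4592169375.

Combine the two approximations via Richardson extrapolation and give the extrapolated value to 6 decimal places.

1.395649

The method has order 1: 2^1 = 2.
Top: 2(1.4592169375) − (1.5227852500) = 1.3956486250
1.3956486250 ÷ 1 = 1.3956486250
Gap between inputs: 6.357e-02; correction applied: −0.0635683125.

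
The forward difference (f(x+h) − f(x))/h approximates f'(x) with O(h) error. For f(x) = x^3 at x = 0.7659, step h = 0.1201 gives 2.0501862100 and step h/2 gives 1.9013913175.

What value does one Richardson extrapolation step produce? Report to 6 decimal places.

r = 1, so 2^r = 2.
2*1.9013913175 − 2.0501862100 = 1.7525964250
(2*1.9013913175 − 2.0501862100)/(2 − 1) = 1.7525964250
Gap between inputs: 1.488e-01; correction applied: −0.1487948925.

1.752596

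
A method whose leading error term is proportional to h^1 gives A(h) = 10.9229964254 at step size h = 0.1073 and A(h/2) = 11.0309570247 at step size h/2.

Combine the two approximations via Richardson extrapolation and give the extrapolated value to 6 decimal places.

Leading term ∝ h^1; use weight 2 = 2^1.
2·11.0309570247 = 22.0619140494; 22.0619140494 − 10.9229964254 = 11.1389176240
R = 11.1389176240/1 = 11.1389176240

11.138918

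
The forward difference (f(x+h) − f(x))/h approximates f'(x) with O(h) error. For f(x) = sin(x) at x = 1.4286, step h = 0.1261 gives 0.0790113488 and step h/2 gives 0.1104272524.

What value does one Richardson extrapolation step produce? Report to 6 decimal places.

With r = 1 the leading error scales as h^1, so the weight is 2^1 = 2.
Numerator 2·A(h/2) − A(h) = 2·0.1104272524 − 0.0790113488 = 0.1418431560
(2·0.1104272524 − 0.0790113488)/(2 − 1) = 0.1418431560

0.141843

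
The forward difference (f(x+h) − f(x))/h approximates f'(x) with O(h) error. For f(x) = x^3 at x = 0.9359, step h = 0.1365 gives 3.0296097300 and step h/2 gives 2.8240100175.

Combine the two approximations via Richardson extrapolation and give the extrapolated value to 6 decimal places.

2.618410

With r = 1 the leading error scales as h^1, so the weight is 2^1 = 2.
A(h/2) − A(h) = 2.8240100175 − 3.0296097300 = -0.2055997125
Correction (A(h/2) − A(h))/(2 − 1) = (-0.2055997125)/1 = -0.2055997125
R = 2.8240100175 − 0.2055997125 = 2.6184103050
Gap between inputs: 2.056e-01; correction applied: −0.2055997125.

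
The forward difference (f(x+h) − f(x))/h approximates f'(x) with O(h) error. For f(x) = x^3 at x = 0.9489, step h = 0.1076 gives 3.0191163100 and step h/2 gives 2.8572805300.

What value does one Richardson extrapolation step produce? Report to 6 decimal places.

Method order is 1; weight 2^1 = 2.
2 × 2.8572805300 − 3.0191163100 = 2.6954447500
(2 × 2.8572805300 − 3.0191163100)/(2 − 1) = 2.6954447500

2.695445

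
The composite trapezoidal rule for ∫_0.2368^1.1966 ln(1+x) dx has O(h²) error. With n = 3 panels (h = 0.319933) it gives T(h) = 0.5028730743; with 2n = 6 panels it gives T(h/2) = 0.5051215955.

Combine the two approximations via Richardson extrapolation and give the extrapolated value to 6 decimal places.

0.505871

With r = 2 the leading error scales as h^2, so the weight is 2^2 = 4.
Top: 4(0.5051215955) − (0.5028730743) = 1.5176133077
Divide by 2^2 − 1 = 3.
Extrapolated: 1.5176133077 / 3 = 0.5058711026
Shift from A(h/2): +0.0007495071.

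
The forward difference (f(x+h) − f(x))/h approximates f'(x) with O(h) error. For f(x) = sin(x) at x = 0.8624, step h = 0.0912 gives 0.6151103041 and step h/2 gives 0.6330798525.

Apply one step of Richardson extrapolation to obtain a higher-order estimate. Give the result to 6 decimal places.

r = 1: numerator weight 2, denominator 1.
Weighted: 1.2661597050 − 0.6151103041 = 0.6510494009
R = 0.6510494009/1 = 0.6510494009
Correction |R − A(h/2)| = 1.797e-02; gap |A(h/2) − A(h)| = 1.797e-02.

0.651049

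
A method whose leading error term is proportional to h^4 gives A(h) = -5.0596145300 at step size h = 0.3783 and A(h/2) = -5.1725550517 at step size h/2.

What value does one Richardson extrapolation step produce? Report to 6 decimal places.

-5.180084

Leading term ∝ h^4; use weight 16 = 2^4.
16×(-5.1725550517) = -82.7608808272; (-82.7608808272) − (-5.0596145300) = -77.7012662972
(-77.7012662972) ÷ 15 = -5.1800844198
Shift from A(h/2): −0.0075293681.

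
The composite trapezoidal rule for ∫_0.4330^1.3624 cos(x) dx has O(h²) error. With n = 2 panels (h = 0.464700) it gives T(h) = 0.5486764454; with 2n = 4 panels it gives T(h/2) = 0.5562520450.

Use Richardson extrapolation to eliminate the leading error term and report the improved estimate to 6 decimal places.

0.558777

r = 2, so 2^r = 4.
Numerator 4·A(h/2) − A(h) = 4·0.5562520450 − 0.5486764454 = 1.6763317346
Denominator 4 − 1 = 3.
So the Richardson estimate is 0.5587772449.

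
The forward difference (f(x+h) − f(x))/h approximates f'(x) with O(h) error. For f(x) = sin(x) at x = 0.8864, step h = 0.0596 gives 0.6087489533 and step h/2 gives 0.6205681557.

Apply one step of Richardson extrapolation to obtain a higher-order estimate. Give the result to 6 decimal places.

0.632387

Error is O(h^1); halving h shrinks it by 2^1 = 2.
2×0.6205681557 − 0.6087489533 = 0.6323873581
Divide by 2^1 − 1 = 1.
So the Richardson estimate is 0.6323873581.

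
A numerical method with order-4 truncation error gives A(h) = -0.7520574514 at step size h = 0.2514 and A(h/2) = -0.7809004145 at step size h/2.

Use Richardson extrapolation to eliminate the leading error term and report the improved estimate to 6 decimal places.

Leading term ∝ h^4; use weight 16 = 2^4.
A(h/2) − A(h) = -0.7809004145 − (-0.7520574514) = -0.0288429631
Correction (A(h/2) − A(h))/(16 − 1) = (-0.0288429631)/15 = -0.0019228642
R = A(h/2) + (A(h/2) − A(h))/15 = -0.7809004145 − 0.0019228642 = -0.7828232787

-0.782823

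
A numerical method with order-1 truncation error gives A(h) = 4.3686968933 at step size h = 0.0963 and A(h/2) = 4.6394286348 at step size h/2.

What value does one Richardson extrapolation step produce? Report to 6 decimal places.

With r = 1 the leading error scales as h^1, so the weight is 2^1 = 2.
Top: 2(4.6394286348) − (4.3686968933) = 4.9101603763
R = 4.9101603763/1 = 4.9101603763
Shift from A(h/2): +0.2707317415.

4.910160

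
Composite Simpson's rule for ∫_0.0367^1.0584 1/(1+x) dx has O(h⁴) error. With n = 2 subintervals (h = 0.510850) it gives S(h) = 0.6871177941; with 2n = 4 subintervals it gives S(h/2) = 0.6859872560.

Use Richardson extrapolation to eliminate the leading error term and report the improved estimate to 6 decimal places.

0.685912

r = 4: numerator weight 16, denominator 15.
Difference of the inputs: 0.6859872560 − 0.6871177941 = -0.0011305381
Correction (A(h/2) − A(h))/(16 − 1) = (-0.0011305381)/15 = -0.0000753692
R = A(h/2) + (A(h/2) − A(h))/15 = 0.6859872560 − 0.0000753692 = 0.6859118868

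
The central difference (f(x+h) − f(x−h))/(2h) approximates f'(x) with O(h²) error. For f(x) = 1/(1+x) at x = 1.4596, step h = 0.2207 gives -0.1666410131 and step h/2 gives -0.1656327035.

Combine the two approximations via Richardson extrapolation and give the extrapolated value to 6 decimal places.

-0.165297

The method has order 2: 2^2 = 4.
Difference of the inputs: -0.1656327035 − (-0.1666410131) = 0.0010083096
Divide by 2^2 − 1 = 3: 0.0010083096/3 = 0.0003361032
R = -0.1656327035 + 0.0003361032 = -0.1652966003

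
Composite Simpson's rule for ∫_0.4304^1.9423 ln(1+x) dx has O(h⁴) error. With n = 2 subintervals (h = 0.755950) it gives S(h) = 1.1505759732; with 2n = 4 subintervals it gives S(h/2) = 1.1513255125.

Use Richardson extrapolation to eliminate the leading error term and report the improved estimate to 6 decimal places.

1.151375

r = 4: numerator weight 16, denominator 15.
Numerator 16 × A(h/2) − A(h) = 16 × 1.1513255125 − 1.1505759732 = 17.2706322268
Divide by 2^4 − 1 = 15.
So the Richardson estimate is 1.1513754818.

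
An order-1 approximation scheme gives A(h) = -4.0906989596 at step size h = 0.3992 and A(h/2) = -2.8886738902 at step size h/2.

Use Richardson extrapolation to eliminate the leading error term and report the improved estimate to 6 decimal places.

The method has order 1: 2^1 = 2.
2^1*A(h/2) = -5.7773477804; minus A(h) gives -1.6866488208.
Divide by 2^1 − 1 = 1.
(2*(-2.8886738902) − (-4.0906989596))/(2 − 1) = -1.6866488208
Gap between inputs: 1.202e+00; correction applied: +1.2020250694.

-1.686649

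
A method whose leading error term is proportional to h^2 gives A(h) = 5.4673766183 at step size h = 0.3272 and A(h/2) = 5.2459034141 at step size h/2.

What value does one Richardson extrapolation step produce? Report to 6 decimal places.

5.172079

r = 2, so 2^r = 4.
Numerator 4*A(h/2) − A(h) = 4*5.2459034141 − 5.4673766183 = 15.5162370381
Denominator 4 − 1 = 3.
So the Richardson estimate is 5.1720790127.
Shift from A(h/2): −0.0738244014.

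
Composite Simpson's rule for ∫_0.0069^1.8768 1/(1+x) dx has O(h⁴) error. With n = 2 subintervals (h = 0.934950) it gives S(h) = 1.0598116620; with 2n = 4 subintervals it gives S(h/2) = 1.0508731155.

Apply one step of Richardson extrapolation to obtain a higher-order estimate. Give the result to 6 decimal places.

The method has order 4: 2^4 = 16.
Top: 16(1.0508731155) − (1.0598116620) = 15.7541581860
15.7541581860 ÷ 15 = 1.0502772124
Correction |R − A(h/2)| = 5.959e-04; gap |A(h/2) − A(h)| = 8.939e-03.

1.050277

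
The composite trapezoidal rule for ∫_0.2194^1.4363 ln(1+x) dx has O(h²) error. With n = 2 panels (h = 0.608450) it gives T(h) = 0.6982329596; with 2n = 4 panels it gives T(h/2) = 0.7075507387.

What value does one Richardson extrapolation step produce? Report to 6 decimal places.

0.710657

Order 2 gives 2^r = 4 and 2^r − 1 = 3.
Weighted: 2.8302029548 − 0.6982329596 = 2.1319699952
Extrapolated: 2.1319699952 / 3 = 0.7106566651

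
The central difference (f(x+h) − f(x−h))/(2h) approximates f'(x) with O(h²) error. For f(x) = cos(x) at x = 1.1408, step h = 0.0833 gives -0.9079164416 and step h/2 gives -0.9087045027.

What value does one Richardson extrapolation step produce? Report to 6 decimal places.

Leading term ∝ h^2; use weight 4 = 2^2.
4·(-0.9087045027) = -3.6348180108; subtract (-0.9079164416) → -2.7269015692
Denominator 4 − 1 = 3.
R = (-2.7269015692)/3 = -0.9089671897
Shift from A(h/2): −0.0002626870.

-0.908967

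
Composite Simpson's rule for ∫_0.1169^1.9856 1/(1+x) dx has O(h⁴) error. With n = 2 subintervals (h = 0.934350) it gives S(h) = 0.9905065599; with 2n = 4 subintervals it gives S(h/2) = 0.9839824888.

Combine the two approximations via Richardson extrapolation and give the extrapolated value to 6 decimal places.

With r = 4 the leading error scales as h^4, so the weight is 2^4 = 16.
16·0.9839824888 − 0.9905065599 = 14.7532132609
Divide by 2^4 − 1 = 15.
Extrapolated: 14.7532132609 / 15 = 0.9835475507
Shift from A(h/2): −0.0004349381.

0.983548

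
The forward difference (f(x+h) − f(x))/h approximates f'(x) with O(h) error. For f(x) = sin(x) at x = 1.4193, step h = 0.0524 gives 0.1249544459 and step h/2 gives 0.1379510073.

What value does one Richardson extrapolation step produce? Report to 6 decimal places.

With r = 1 the leading error scales as h^1, so the weight is 2^1 = 2.
Weighted: 0.2759020146 − 0.1249544459 = 0.1509475687
Denominator 2 − 1 = 1.
(2*0.1379510073 − 0.1249544459)/(2 − 1) = 0.1509475687

0.150948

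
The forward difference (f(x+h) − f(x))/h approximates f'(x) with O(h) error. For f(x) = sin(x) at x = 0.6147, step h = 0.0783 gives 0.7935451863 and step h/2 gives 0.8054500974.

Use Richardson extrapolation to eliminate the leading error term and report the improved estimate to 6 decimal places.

Leading term ∝ h^1; use weight 2 = 2^1.
Numerator 2 × A(h/2) − A(h) = 2 × 0.8054500974 − 0.7935451863 = 0.8173550085
Divide by 2^1 − 1 = 1.
Result: 0.8173550085
Gap between inputs: 1.190e-02; correction applied: +0.0119049111.

0.817355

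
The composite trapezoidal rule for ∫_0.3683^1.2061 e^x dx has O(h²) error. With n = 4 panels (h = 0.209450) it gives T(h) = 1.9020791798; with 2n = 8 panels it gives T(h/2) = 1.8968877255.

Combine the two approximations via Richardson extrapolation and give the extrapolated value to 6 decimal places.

Leading term ∝ h^2; use weight 4 = 2^2.
4*1.8968877255 = 7.5875509020; 7.5875509020 − 1.9020791798 = 5.6854717222
Denominator 4 − 1 = 3.
Result: 1.8951572407

1.895157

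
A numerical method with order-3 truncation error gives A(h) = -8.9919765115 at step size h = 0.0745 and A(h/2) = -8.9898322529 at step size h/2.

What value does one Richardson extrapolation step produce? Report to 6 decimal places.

-8.989526

Error is O(h^3); halving h shrinks it by 2^3 = 8.
2^3·A(h/2) = -71.9186580232; minus A(h) gives -62.9266815117.
Denominator 8 − 1 = 7.
Result: -8.9895259302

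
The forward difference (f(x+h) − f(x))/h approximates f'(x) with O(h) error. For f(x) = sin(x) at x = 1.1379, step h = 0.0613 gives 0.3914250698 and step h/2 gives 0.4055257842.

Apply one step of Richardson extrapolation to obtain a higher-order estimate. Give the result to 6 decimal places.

0.419626

The method has order 1: 2^1 = 2.
2×0.4055257842 = 0.8110515684; 0.8110515684 − 0.3914250698 = 0.4196264986
Divide by 2^1 − 1 = 1.
R = 0.4196264986/1 = 0.4196264986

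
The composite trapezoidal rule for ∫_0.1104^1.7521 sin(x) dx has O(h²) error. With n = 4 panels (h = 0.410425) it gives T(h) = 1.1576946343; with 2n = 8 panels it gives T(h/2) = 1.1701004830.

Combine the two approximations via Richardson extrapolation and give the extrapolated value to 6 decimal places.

1.174236

Method order is 2; weight 2^2 = 4.
Top: 4(1.1701004830) − (1.1576946343) = 3.5227072977
Denominator 4 − 1 = 3.
R = 3.5227072977/3 = 1.1742357659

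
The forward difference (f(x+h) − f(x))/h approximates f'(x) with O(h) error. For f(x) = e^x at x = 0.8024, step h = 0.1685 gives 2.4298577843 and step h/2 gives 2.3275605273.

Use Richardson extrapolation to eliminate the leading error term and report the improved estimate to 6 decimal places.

2.225263

r = 1, so 2^r = 2.
2*2.3275605273 = 4.6551210546; 4.6551210546 − 2.4298577843 = 2.2252632703
R = 2.2252632703/1 = 2.2252632703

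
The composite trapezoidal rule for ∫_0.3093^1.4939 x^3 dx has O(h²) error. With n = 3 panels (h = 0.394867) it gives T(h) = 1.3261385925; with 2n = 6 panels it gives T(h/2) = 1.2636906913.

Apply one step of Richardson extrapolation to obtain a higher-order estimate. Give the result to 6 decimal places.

Order 2 gives 2^r = 4 and 2^r − 1 = 3.
4 × 1.2636906913 = 5.0547627652; subtract 1.3261385925 → 3.7286241727
Divide by 2^2 − 1 = 3.
(4 × 1.2636906913 − 1.3261385925)/(4 − 1) = 1.2428747242
Correction |R − A(h/2)| = 2.082e-02; gap |A(h/2) − A(h)| = 6.245e-02.

1.242875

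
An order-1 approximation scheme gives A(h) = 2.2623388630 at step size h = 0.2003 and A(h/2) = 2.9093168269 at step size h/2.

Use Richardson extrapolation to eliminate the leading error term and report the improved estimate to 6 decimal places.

3.556295

The method has order 1: 2^1 = 2.
2*2.9093168269 = 5.8186336538; subtract 2.2623388630 → 3.5562947908
(2*2.9093168269 − 2.2623388630)/(2 − 1) = 3.5562947908
Shift from A(h/2): +0.6469779639.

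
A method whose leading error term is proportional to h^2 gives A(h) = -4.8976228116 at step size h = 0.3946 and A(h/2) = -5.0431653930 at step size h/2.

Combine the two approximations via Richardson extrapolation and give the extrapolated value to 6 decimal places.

Method order is 2; weight 2^2 = 4.
4 × (-5.0431653930) = -20.1726615720; (-20.1726615720) − (-4.8976228116) = -15.2750387604
Denominator 4 − 1 = 3.
(-15.2750387604) ÷ 3 = -5.0916795868

-5.091680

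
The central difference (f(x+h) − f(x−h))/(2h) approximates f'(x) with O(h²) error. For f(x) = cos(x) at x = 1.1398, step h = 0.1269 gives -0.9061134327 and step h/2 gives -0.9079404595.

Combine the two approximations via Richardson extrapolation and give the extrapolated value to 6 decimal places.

Order 2 gives 2^r = 4 and 2^r − 1 = 3.
2^2·A(h/2) = -3.6317618380; minus A(h) gives -2.7256484053.
R = (-2.7256484053)/3 = -0.9085494684
Gap between inputs: 1.827e-03; correction applied: −0.0006090089.

-0.908549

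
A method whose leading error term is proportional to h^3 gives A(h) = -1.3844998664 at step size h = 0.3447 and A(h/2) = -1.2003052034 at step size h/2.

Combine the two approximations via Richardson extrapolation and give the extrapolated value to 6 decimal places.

Method order is 3; weight 2^3 = 8.
Top: 8(-1.2003052034) − (-1.3844998664) = -8.2179417608
Denominator 8 − 1 = 7.
So the Richardson estimate is -1.1739916801.
Shift from A(h/2): +0.0263135233.

-1.173992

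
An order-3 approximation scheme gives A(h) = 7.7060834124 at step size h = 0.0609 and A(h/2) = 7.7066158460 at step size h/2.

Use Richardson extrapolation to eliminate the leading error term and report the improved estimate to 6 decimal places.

Leading term ∝ h^3; use weight 8 = 2^3.
8 × 7.7066158460 − 7.7060834124 = 53.9468433556
Extrapolated: 53.9468433556 / 7 = 7.7066919079
Shift from A(h/2): +0.0000760619.

7.706692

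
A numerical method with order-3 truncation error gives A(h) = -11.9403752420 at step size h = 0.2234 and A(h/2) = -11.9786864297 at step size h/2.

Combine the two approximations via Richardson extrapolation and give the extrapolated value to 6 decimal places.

Error is O(h^3); halving h shrinks it by 2^3 = 8.
Numerator 8 × A(h/2) − A(h) = 8 × (-11.9786864297) − (-11.9403752420) = -83.8891161956
Divide by 2^3 − 1 = 7.
Result: -11.9841594565
Shift from A(h/2): −0.0054730268.

-11.984159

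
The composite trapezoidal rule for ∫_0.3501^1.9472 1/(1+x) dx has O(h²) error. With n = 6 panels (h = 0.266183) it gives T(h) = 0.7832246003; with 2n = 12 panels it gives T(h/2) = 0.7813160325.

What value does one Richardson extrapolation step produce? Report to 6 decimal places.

r = 2: numerator weight 4, denominator 3.
Weighted: 3.1252641300 − 0.7832246003 = 2.3420395297
2.3420395297 ÷ 3 = 0.7806798432
Correction |R − A(h/2)| = 6.362e-04; gap |A(h/2) − A(h)| = 1.909e-03.

0.780680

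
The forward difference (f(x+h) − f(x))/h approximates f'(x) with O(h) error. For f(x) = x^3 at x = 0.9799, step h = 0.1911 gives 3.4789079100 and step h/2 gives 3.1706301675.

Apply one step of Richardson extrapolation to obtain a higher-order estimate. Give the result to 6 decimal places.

Method order is 1; weight 2^1 = 2.
Numerator 2 × A(h/2) − A(h) = 2 × 3.1706301675 − 3.4789079100 = 2.8623524250
Extrapolated: 2.8623524250 / 1 = 2.8623524250
Gap between inputs: 3.083e-01; correction applied: −0.3082777425.

2.862352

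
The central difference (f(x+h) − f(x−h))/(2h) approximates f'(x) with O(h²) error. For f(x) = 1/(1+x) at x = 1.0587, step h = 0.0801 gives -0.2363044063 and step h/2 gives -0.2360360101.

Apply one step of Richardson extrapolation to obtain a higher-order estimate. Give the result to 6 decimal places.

-0.235947

r = 2, so 2^r = 4.
Numerator 4·A(h/2) − A(h) = 4·(-0.2360360101) − (-0.2363044063) = -0.7078396341
Divide by 2^2 − 1 = 3.
Result: -0.2359465447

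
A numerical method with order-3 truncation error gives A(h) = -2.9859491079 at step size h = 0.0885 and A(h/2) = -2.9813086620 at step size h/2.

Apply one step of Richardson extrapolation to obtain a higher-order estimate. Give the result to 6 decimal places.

Error is O(h^3); halving h shrinks it by 2^3 = 8.
Difference of the inputs: -2.9813086620 − (-2.9859491079) = 0.0046404459
Correction (A(h/2) − A(h))/(8 − 1) = 0.0046404459/7 = 0.0006629208
R = -2.9813086620 + 0.0006629208 = -2.9806457412

-2.980646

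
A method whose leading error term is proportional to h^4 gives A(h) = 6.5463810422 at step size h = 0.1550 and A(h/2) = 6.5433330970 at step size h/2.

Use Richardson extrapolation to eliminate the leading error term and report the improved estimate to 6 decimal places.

r = 4, so 2^r = 16.
16*6.5433330970 − 6.5463810422 = 98.1469485098
Denominator 16 − 1 = 15.
(16*6.5433330970 − 6.5463810422)/(16 − 1) = 6.5431299007
Correction |R − A(h/2)| = 2.032e-04; gap |A(h/2) − A(h)| = 3.048e-03.

6.543130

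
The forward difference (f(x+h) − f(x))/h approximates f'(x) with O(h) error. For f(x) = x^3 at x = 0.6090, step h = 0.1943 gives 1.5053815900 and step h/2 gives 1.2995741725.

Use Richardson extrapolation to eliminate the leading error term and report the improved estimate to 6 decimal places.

Leading term ∝ h^1; use weight 2 = 2^1.
2*1.2995741725 − 1.5053815900 = 1.0937667550
Extrapolated: 1.0937667550 / 1 = 1.0937667550
Shift from A(h/2): −0.2058074175.

1.093767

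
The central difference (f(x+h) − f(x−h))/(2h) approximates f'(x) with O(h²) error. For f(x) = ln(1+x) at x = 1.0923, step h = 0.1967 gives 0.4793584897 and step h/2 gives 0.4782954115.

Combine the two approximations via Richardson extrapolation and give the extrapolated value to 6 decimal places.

0.477941

Order 2 gives 2^r = 4 and 2^r − 1 = 3.
Difference of the inputs: 0.4782954115 − 0.4793584897 = -0.0010630782
Correction (A(h/2) − A(h))/(4 − 1) = (-0.0010630782)/3 = -0.0003543594
R = 0.4782954115 − 0.0003543594 = 0.4779410521
Correction |R − A(h/2)| = 3.544e-04; gap |A(h/2) − A(h)| = 1.063e-03.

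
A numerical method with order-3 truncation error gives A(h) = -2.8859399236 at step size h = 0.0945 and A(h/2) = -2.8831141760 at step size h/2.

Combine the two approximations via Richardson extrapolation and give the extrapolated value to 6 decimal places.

The method has order 3: 2^3 = 8.
8*(-2.8831141760) − (-2.8859399236) = -20.1789734844
(8*(-2.8831141760) − (-2.8859399236))/(8 − 1) = -2.8827104978

-2.882710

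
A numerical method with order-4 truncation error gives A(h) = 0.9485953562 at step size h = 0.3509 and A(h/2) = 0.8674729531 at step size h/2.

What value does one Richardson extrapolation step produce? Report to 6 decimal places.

Method order is 4; weight 2^4 = 16.
A(h/2) − A(h) = 0.8674729531 − 0.9485953562 = -0.0811224031
Correction (A(h/2) − A(h))/(16 − 1) = (-0.0811224031)/15 = -0.0054081602
R = A(h/2) + (A(h/2) − A(h))/15 = 0.8674729531 − 0.0054081602 = 0.8620647929
Shift from A(h/2): −0.0054081602.

0.862065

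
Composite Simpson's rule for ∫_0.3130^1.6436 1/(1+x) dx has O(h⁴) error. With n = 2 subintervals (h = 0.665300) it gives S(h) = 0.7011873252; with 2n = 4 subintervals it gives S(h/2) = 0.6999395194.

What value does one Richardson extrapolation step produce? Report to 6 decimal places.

0.699856

Method order is 4; weight 2^4 = 16.
16 × 0.6999395194 = 11.1990323104; subtract 0.7011873252 → 10.4978449852
Extrapolated: 10.4978449852 / 15 = 0.6998563323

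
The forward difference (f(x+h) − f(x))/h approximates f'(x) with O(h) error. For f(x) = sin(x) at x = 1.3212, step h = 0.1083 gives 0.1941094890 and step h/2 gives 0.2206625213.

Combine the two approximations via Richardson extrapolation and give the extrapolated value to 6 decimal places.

r = 1: numerator weight 2, denominator 1.
2×0.2206625213 − 0.1941094890 = 0.2472155536
0.2472155536 ÷ 1 = 0.2472155536

0.247216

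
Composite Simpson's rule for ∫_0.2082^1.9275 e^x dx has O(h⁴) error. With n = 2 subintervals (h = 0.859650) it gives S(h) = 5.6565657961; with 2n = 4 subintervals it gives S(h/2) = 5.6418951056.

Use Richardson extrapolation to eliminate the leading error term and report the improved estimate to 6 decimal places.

5.640917

Order 4 gives 2^r = 16 and 2^r − 1 = 15.
A(h/2) − A(h) = 5.6418951056 − 5.6565657961 = -0.0146706905
Correction (A(h/2) − A(h))/(16 − 1) = (-0.0146706905)/15 = -0.0009780460
R = A(h/2) + (A(h/2) − A(h))/15 = 5.6418951056 − 0.0009780460 = 5.6409170596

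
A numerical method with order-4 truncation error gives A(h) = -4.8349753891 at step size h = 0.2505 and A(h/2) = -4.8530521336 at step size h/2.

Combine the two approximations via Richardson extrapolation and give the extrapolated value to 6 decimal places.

The method has order 4: 2^4 = 16.
2^4·A(h/2) = -77.6488341376; minus A(h) gives -72.8138587485.
(16·(-4.8530521336) − (-4.8349753891))/(16 − 1) = -4.8542572499

-4.854257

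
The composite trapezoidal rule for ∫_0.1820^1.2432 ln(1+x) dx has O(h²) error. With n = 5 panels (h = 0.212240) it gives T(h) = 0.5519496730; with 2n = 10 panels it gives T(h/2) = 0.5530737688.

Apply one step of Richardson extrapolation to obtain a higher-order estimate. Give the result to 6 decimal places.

0.553448

r = 2, so 2^r = 4.
4*0.5530737688 = 2.2122950752; 2.2122950752 − 0.5519496730 = 1.6603454022
Denominator 4 − 1 = 3.
Extrapolated: 1.6603454022 / 3 = 0.5534484674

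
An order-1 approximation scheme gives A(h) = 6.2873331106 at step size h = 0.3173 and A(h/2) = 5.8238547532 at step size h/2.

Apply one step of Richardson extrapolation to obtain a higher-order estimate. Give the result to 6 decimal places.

5.360376

Order 1 gives 2^r = 2 and 2^r − 1 = 1.
2 × 5.8238547532 = 11.6477095064; subtract 6.2873331106 → 5.3603763958
R = 5.3603763958/1 = 5.3603763958
Correction |R − A(h/2)| = 4.635e-01; gap |A(h/2) − A(h)| = 4.635e-01.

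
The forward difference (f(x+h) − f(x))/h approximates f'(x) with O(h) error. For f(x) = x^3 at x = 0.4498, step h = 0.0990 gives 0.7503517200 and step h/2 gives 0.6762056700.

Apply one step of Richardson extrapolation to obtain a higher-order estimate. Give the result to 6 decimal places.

r = 1, so 2^r = 2.
A(h/2) − A(h) = 0.6762056700 − 0.7503517200 = -0.0741460500
Correction (A(h/2) − A(h))/(2 − 1) = (-0.0741460500)/1 = -0.0741460500
R = 0.6762056700 − 0.0741460500 = 0.6020596200

0.602060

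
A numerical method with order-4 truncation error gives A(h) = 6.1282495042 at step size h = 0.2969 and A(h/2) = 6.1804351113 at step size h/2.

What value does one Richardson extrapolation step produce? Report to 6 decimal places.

r = 4, so 2^r = 16.
2^4·A(h/2) = 98.8869617808; minus A(h) gives 92.7587122766.
R = 92.7587122766/15 = 6.1839141518
Shift from A(h/2): +0.0034790405.

6.183914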